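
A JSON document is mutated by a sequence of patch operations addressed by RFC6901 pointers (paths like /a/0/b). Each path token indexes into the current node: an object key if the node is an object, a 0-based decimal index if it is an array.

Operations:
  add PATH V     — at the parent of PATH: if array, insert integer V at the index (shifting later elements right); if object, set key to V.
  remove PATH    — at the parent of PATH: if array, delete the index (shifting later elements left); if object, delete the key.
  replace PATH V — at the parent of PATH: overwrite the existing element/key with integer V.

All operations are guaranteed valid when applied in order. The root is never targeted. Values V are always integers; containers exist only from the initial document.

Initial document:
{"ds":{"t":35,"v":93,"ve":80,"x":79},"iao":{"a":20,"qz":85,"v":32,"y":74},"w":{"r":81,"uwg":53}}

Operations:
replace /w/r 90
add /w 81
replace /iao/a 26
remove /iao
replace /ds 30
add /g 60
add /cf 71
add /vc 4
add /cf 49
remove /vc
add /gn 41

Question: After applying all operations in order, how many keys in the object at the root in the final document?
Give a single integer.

After op 1 (replace /w/r 90): {"ds":{"t":35,"v":93,"ve":80,"x":79},"iao":{"a":20,"qz":85,"v":32,"y":74},"w":{"r":90,"uwg":53}}
After op 2 (add /w 81): {"ds":{"t":35,"v":93,"ve":80,"x":79},"iao":{"a":20,"qz":85,"v":32,"y":74},"w":81}
After op 3 (replace /iao/a 26): {"ds":{"t":35,"v":93,"ve":80,"x":79},"iao":{"a":26,"qz":85,"v":32,"y":74},"w":81}
After op 4 (remove /iao): {"ds":{"t":35,"v":93,"ve":80,"x":79},"w":81}
After op 5 (replace /ds 30): {"ds":30,"w":81}
After op 6 (add /g 60): {"ds":30,"g":60,"w":81}
After op 7 (add /cf 71): {"cf":71,"ds":30,"g":60,"w":81}
After op 8 (add /vc 4): {"cf":71,"ds":30,"g":60,"vc":4,"w":81}
After op 9 (add /cf 49): {"cf":49,"ds":30,"g":60,"vc":4,"w":81}
After op 10 (remove /vc): {"cf":49,"ds":30,"g":60,"w":81}
After op 11 (add /gn 41): {"cf":49,"ds":30,"g":60,"gn":41,"w":81}
Size at the root: 5

Answer: 5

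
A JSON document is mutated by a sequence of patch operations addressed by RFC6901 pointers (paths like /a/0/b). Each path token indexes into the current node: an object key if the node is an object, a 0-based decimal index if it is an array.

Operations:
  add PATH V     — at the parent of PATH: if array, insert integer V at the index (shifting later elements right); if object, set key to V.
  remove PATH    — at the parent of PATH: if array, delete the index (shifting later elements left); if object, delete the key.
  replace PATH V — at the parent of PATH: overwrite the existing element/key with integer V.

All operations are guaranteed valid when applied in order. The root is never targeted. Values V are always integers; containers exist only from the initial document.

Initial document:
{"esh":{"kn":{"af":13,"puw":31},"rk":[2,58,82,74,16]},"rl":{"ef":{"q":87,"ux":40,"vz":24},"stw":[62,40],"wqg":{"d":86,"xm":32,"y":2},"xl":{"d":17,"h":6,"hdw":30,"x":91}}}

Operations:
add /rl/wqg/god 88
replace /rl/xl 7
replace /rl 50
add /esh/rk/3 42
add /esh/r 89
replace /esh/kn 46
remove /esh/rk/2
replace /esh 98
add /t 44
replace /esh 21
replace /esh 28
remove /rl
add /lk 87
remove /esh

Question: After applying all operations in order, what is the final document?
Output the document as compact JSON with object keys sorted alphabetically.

Answer: {"lk":87,"t":44}

Derivation:
After op 1 (add /rl/wqg/god 88): {"esh":{"kn":{"af":13,"puw":31},"rk":[2,58,82,74,16]},"rl":{"ef":{"q":87,"ux":40,"vz":24},"stw":[62,40],"wqg":{"d":86,"god":88,"xm":32,"y":2},"xl":{"d":17,"h":6,"hdw":30,"x":91}}}
After op 2 (replace /rl/xl 7): {"esh":{"kn":{"af":13,"puw":31},"rk":[2,58,82,74,16]},"rl":{"ef":{"q":87,"ux":40,"vz":24},"stw":[62,40],"wqg":{"d":86,"god":88,"xm":32,"y":2},"xl":7}}
After op 3 (replace /rl 50): {"esh":{"kn":{"af":13,"puw":31},"rk":[2,58,82,74,16]},"rl":50}
After op 4 (add /esh/rk/3 42): {"esh":{"kn":{"af":13,"puw":31},"rk":[2,58,82,42,74,16]},"rl":50}
After op 5 (add /esh/r 89): {"esh":{"kn":{"af":13,"puw":31},"r":89,"rk":[2,58,82,42,74,16]},"rl":50}
After op 6 (replace /esh/kn 46): {"esh":{"kn":46,"r":89,"rk":[2,58,82,42,74,16]},"rl":50}
After op 7 (remove /esh/rk/2): {"esh":{"kn":46,"r":89,"rk":[2,58,42,74,16]},"rl":50}
After op 8 (replace /esh 98): {"esh":98,"rl":50}
After op 9 (add /t 44): {"esh":98,"rl":50,"t":44}
After op 10 (replace /esh 21): {"esh":21,"rl":50,"t":44}
After op 11 (replace /esh 28): {"esh":28,"rl":50,"t":44}
After op 12 (remove /rl): {"esh":28,"t":44}
After op 13 (add /lk 87): {"esh":28,"lk":87,"t":44}
After op 14 (remove /esh): {"lk":87,"t":44}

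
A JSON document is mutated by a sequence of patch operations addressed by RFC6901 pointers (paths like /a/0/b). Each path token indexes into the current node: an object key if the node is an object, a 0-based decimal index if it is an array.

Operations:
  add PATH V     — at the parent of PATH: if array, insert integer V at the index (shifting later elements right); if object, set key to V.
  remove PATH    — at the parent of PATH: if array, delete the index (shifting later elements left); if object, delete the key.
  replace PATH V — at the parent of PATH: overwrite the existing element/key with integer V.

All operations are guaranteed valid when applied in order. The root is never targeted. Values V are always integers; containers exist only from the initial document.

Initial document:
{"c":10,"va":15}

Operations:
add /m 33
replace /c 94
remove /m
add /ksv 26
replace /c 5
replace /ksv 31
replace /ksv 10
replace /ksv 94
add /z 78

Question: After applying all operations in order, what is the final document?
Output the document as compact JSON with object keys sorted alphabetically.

After op 1 (add /m 33): {"c":10,"m":33,"va":15}
After op 2 (replace /c 94): {"c":94,"m":33,"va":15}
After op 3 (remove /m): {"c":94,"va":15}
After op 4 (add /ksv 26): {"c":94,"ksv":26,"va":15}
After op 5 (replace /c 5): {"c":5,"ksv":26,"va":15}
After op 6 (replace /ksv 31): {"c":5,"ksv":31,"va":15}
After op 7 (replace /ksv 10): {"c":5,"ksv":10,"va":15}
After op 8 (replace /ksv 94): {"c":5,"ksv":94,"va":15}
After op 9 (add /z 78): {"c":5,"ksv":94,"va":15,"z":78}

Answer: {"c":5,"ksv":94,"va":15,"z":78}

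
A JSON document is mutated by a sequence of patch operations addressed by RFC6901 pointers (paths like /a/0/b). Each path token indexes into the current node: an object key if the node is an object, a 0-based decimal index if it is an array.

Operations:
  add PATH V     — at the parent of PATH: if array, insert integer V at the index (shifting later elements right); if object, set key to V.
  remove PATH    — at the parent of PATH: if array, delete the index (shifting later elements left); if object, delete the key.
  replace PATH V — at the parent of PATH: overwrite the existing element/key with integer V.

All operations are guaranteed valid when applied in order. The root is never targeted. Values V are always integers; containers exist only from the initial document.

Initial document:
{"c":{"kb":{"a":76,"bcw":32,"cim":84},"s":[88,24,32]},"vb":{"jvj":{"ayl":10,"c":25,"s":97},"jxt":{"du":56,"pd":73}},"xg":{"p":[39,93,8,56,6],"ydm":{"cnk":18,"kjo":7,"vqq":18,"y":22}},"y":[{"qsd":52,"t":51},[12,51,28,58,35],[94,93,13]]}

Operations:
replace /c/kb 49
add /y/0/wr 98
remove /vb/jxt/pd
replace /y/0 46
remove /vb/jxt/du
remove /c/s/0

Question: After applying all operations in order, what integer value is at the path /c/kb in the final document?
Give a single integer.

After op 1 (replace /c/kb 49): {"c":{"kb":49,"s":[88,24,32]},"vb":{"jvj":{"ayl":10,"c":25,"s":97},"jxt":{"du":56,"pd":73}},"xg":{"p":[39,93,8,56,6],"ydm":{"cnk":18,"kjo":7,"vqq":18,"y":22}},"y":[{"qsd":52,"t":51},[12,51,28,58,35],[94,93,13]]}
After op 2 (add /y/0/wr 98): {"c":{"kb":49,"s":[88,24,32]},"vb":{"jvj":{"ayl":10,"c":25,"s":97},"jxt":{"du":56,"pd":73}},"xg":{"p":[39,93,8,56,6],"ydm":{"cnk":18,"kjo":7,"vqq":18,"y":22}},"y":[{"qsd":52,"t":51,"wr":98},[12,51,28,58,35],[94,93,13]]}
After op 3 (remove /vb/jxt/pd): {"c":{"kb":49,"s":[88,24,32]},"vb":{"jvj":{"ayl":10,"c":25,"s":97},"jxt":{"du":56}},"xg":{"p":[39,93,8,56,6],"ydm":{"cnk":18,"kjo":7,"vqq":18,"y":22}},"y":[{"qsd":52,"t":51,"wr":98},[12,51,28,58,35],[94,93,13]]}
After op 4 (replace /y/0 46): {"c":{"kb":49,"s":[88,24,32]},"vb":{"jvj":{"ayl":10,"c":25,"s":97},"jxt":{"du":56}},"xg":{"p":[39,93,8,56,6],"ydm":{"cnk":18,"kjo":7,"vqq":18,"y":22}},"y":[46,[12,51,28,58,35],[94,93,13]]}
After op 5 (remove /vb/jxt/du): {"c":{"kb":49,"s":[88,24,32]},"vb":{"jvj":{"ayl":10,"c":25,"s":97},"jxt":{}},"xg":{"p":[39,93,8,56,6],"ydm":{"cnk":18,"kjo":7,"vqq":18,"y":22}},"y":[46,[12,51,28,58,35],[94,93,13]]}
After op 6 (remove /c/s/0): {"c":{"kb":49,"s":[24,32]},"vb":{"jvj":{"ayl":10,"c":25,"s":97},"jxt":{}},"xg":{"p":[39,93,8,56,6],"ydm":{"cnk":18,"kjo":7,"vqq":18,"y":22}},"y":[46,[12,51,28,58,35],[94,93,13]]}
Value at /c/kb: 49

Answer: 49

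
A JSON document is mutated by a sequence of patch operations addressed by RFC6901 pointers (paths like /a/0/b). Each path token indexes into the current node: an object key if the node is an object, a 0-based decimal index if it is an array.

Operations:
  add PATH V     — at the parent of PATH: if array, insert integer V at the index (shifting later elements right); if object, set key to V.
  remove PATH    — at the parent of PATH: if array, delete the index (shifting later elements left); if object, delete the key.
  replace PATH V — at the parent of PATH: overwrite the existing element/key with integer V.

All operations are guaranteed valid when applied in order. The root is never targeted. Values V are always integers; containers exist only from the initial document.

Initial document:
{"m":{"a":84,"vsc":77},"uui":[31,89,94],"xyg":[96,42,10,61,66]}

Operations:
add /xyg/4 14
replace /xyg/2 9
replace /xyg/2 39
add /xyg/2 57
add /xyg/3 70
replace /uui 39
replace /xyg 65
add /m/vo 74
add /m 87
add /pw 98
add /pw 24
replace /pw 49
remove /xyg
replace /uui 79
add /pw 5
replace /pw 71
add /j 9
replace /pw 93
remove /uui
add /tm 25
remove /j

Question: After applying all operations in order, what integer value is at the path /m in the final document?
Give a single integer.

Answer: 87

Derivation:
After op 1 (add /xyg/4 14): {"m":{"a":84,"vsc":77},"uui":[31,89,94],"xyg":[96,42,10,61,14,66]}
After op 2 (replace /xyg/2 9): {"m":{"a":84,"vsc":77},"uui":[31,89,94],"xyg":[96,42,9,61,14,66]}
After op 3 (replace /xyg/2 39): {"m":{"a":84,"vsc":77},"uui":[31,89,94],"xyg":[96,42,39,61,14,66]}
After op 4 (add /xyg/2 57): {"m":{"a":84,"vsc":77},"uui":[31,89,94],"xyg":[96,42,57,39,61,14,66]}
After op 5 (add /xyg/3 70): {"m":{"a":84,"vsc":77},"uui":[31,89,94],"xyg":[96,42,57,70,39,61,14,66]}
After op 6 (replace /uui 39): {"m":{"a":84,"vsc":77},"uui":39,"xyg":[96,42,57,70,39,61,14,66]}
After op 7 (replace /xyg 65): {"m":{"a":84,"vsc":77},"uui":39,"xyg":65}
After op 8 (add /m/vo 74): {"m":{"a":84,"vo":74,"vsc":77},"uui":39,"xyg":65}
After op 9 (add /m 87): {"m":87,"uui":39,"xyg":65}
After op 10 (add /pw 98): {"m":87,"pw":98,"uui":39,"xyg":65}
After op 11 (add /pw 24): {"m":87,"pw":24,"uui":39,"xyg":65}
After op 12 (replace /pw 49): {"m":87,"pw":49,"uui":39,"xyg":65}
After op 13 (remove /xyg): {"m":87,"pw":49,"uui":39}
After op 14 (replace /uui 79): {"m":87,"pw":49,"uui":79}
After op 15 (add /pw 5): {"m":87,"pw":5,"uui":79}
After op 16 (replace /pw 71): {"m":87,"pw":71,"uui":79}
After op 17 (add /j 9): {"j":9,"m":87,"pw":71,"uui":79}
After op 18 (replace /pw 93): {"j":9,"m":87,"pw":93,"uui":79}
After op 19 (remove /uui): {"j":9,"m":87,"pw":93}
After op 20 (add /tm 25): {"j":9,"m":87,"pw":93,"tm":25}
After op 21 (remove /j): {"m":87,"pw":93,"tm":25}
Value at /m: 87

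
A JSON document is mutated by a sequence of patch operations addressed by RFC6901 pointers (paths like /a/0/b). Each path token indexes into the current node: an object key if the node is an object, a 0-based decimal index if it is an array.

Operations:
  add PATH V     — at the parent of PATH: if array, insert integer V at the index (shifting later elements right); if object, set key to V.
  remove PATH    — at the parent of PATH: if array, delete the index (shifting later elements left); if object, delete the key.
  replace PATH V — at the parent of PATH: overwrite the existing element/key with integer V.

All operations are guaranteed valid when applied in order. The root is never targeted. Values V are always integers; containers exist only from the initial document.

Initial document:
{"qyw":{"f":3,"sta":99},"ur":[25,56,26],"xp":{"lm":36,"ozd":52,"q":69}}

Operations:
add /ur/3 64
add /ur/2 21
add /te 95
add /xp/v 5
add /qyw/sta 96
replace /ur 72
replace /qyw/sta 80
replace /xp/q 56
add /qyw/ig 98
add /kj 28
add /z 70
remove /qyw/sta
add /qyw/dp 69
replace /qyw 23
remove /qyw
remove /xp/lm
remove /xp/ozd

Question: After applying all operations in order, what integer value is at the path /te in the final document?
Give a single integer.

After op 1 (add /ur/3 64): {"qyw":{"f":3,"sta":99},"ur":[25,56,26,64],"xp":{"lm":36,"ozd":52,"q":69}}
After op 2 (add /ur/2 21): {"qyw":{"f":3,"sta":99},"ur":[25,56,21,26,64],"xp":{"lm":36,"ozd":52,"q":69}}
After op 3 (add /te 95): {"qyw":{"f":3,"sta":99},"te":95,"ur":[25,56,21,26,64],"xp":{"lm":36,"ozd":52,"q":69}}
After op 4 (add /xp/v 5): {"qyw":{"f":3,"sta":99},"te":95,"ur":[25,56,21,26,64],"xp":{"lm":36,"ozd":52,"q":69,"v":5}}
After op 5 (add /qyw/sta 96): {"qyw":{"f":3,"sta":96},"te":95,"ur":[25,56,21,26,64],"xp":{"lm":36,"ozd":52,"q":69,"v":5}}
After op 6 (replace /ur 72): {"qyw":{"f":3,"sta":96},"te":95,"ur":72,"xp":{"lm":36,"ozd":52,"q":69,"v":5}}
After op 7 (replace /qyw/sta 80): {"qyw":{"f":3,"sta":80},"te":95,"ur":72,"xp":{"lm":36,"ozd":52,"q":69,"v":5}}
After op 8 (replace /xp/q 56): {"qyw":{"f":3,"sta":80},"te":95,"ur":72,"xp":{"lm":36,"ozd":52,"q":56,"v":5}}
After op 9 (add /qyw/ig 98): {"qyw":{"f":3,"ig":98,"sta":80},"te":95,"ur":72,"xp":{"lm":36,"ozd":52,"q":56,"v":5}}
After op 10 (add /kj 28): {"kj":28,"qyw":{"f":3,"ig":98,"sta":80},"te":95,"ur":72,"xp":{"lm":36,"ozd":52,"q":56,"v":5}}
After op 11 (add /z 70): {"kj":28,"qyw":{"f":3,"ig":98,"sta":80},"te":95,"ur":72,"xp":{"lm":36,"ozd":52,"q":56,"v":5},"z":70}
After op 12 (remove /qyw/sta): {"kj":28,"qyw":{"f":3,"ig":98},"te":95,"ur":72,"xp":{"lm":36,"ozd":52,"q":56,"v":5},"z":70}
After op 13 (add /qyw/dp 69): {"kj":28,"qyw":{"dp":69,"f":3,"ig":98},"te":95,"ur":72,"xp":{"lm":36,"ozd":52,"q":56,"v":5},"z":70}
After op 14 (replace /qyw 23): {"kj":28,"qyw":23,"te":95,"ur":72,"xp":{"lm":36,"ozd":52,"q":56,"v":5},"z":70}
After op 15 (remove /qyw): {"kj":28,"te":95,"ur":72,"xp":{"lm":36,"ozd":52,"q":56,"v":5},"z":70}
After op 16 (remove /xp/lm): {"kj":28,"te":95,"ur":72,"xp":{"ozd":52,"q":56,"v":5},"z":70}
After op 17 (remove /xp/ozd): {"kj":28,"te":95,"ur":72,"xp":{"q":56,"v":5},"z":70}
Value at /te: 95

Answer: 95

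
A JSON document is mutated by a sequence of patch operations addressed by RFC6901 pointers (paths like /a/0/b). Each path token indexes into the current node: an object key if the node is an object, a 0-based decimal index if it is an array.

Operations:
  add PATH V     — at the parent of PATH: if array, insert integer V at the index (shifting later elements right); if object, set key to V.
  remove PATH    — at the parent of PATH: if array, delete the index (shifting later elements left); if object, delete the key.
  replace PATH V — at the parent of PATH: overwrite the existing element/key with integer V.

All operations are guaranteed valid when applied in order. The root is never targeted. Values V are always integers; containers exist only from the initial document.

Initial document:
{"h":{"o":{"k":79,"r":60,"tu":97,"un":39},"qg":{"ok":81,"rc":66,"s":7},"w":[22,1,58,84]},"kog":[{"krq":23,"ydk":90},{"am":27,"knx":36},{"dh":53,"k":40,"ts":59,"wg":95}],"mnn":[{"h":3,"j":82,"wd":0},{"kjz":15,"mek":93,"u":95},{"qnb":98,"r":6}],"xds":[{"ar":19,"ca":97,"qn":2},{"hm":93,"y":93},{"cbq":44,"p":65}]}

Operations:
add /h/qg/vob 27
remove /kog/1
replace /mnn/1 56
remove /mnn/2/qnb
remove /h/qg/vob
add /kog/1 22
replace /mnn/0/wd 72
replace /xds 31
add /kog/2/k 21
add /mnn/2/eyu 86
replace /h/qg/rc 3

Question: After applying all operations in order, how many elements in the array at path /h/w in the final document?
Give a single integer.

After op 1 (add /h/qg/vob 27): {"h":{"o":{"k":79,"r":60,"tu":97,"un":39},"qg":{"ok":81,"rc":66,"s":7,"vob":27},"w":[22,1,58,84]},"kog":[{"krq":23,"ydk":90},{"am":27,"knx":36},{"dh":53,"k":40,"ts":59,"wg":95}],"mnn":[{"h":3,"j":82,"wd":0},{"kjz":15,"mek":93,"u":95},{"qnb":98,"r":6}],"xds":[{"ar":19,"ca":97,"qn":2},{"hm":93,"y":93},{"cbq":44,"p":65}]}
After op 2 (remove /kog/1): {"h":{"o":{"k":79,"r":60,"tu":97,"un":39},"qg":{"ok":81,"rc":66,"s":7,"vob":27},"w":[22,1,58,84]},"kog":[{"krq":23,"ydk":90},{"dh":53,"k":40,"ts":59,"wg":95}],"mnn":[{"h":3,"j":82,"wd":0},{"kjz":15,"mek":93,"u":95},{"qnb":98,"r":6}],"xds":[{"ar":19,"ca":97,"qn":2},{"hm":93,"y":93},{"cbq":44,"p":65}]}
After op 3 (replace /mnn/1 56): {"h":{"o":{"k":79,"r":60,"tu":97,"un":39},"qg":{"ok":81,"rc":66,"s":7,"vob":27},"w":[22,1,58,84]},"kog":[{"krq":23,"ydk":90},{"dh":53,"k":40,"ts":59,"wg":95}],"mnn":[{"h":3,"j":82,"wd":0},56,{"qnb":98,"r":6}],"xds":[{"ar":19,"ca":97,"qn":2},{"hm":93,"y":93},{"cbq":44,"p":65}]}
After op 4 (remove /mnn/2/qnb): {"h":{"o":{"k":79,"r":60,"tu":97,"un":39},"qg":{"ok":81,"rc":66,"s":7,"vob":27},"w":[22,1,58,84]},"kog":[{"krq":23,"ydk":90},{"dh":53,"k":40,"ts":59,"wg":95}],"mnn":[{"h":3,"j":82,"wd":0},56,{"r":6}],"xds":[{"ar":19,"ca":97,"qn":2},{"hm":93,"y":93},{"cbq":44,"p":65}]}
After op 5 (remove /h/qg/vob): {"h":{"o":{"k":79,"r":60,"tu":97,"un":39},"qg":{"ok":81,"rc":66,"s":7},"w":[22,1,58,84]},"kog":[{"krq":23,"ydk":90},{"dh":53,"k":40,"ts":59,"wg":95}],"mnn":[{"h":3,"j":82,"wd":0},56,{"r":6}],"xds":[{"ar":19,"ca":97,"qn":2},{"hm":93,"y":93},{"cbq":44,"p":65}]}
After op 6 (add /kog/1 22): {"h":{"o":{"k":79,"r":60,"tu":97,"un":39},"qg":{"ok":81,"rc":66,"s":7},"w":[22,1,58,84]},"kog":[{"krq":23,"ydk":90},22,{"dh":53,"k":40,"ts":59,"wg":95}],"mnn":[{"h":3,"j":82,"wd":0},56,{"r":6}],"xds":[{"ar":19,"ca":97,"qn":2},{"hm":93,"y":93},{"cbq":44,"p":65}]}
After op 7 (replace /mnn/0/wd 72): {"h":{"o":{"k":79,"r":60,"tu":97,"un":39},"qg":{"ok":81,"rc":66,"s":7},"w":[22,1,58,84]},"kog":[{"krq":23,"ydk":90},22,{"dh":53,"k":40,"ts":59,"wg":95}],"mnn":[{"h":3,"j":82,"wd":72},56,{"r":6}],"xds":[{"ar":19,"ca":97,"qn":2},{"hm":93,"y":93},{"cbq":44,"p":65}]}
After op 8 (replace /xds 31): {"h":{"o":{"k":79,"r":60,"tu":97,"un":39},"qg":{"ok":81,"rc":66,"s":7},"w":[22,1,58,84]},"kog":[{"krq":23,"ydk":90},22,{"dh":53,"k":40,"ts":59,"wg":95}],"mnn":[{"h":3,"j":82,"wd":72},56,{"r":6}],"xds":31}
After op 9 (add /kog/2/k 21): {"h":{"o":{"k":79,"r":60,"tu":97,"un":39},"qg":{"ok":81,"rc":66,"s":7},"w":[22,1,58,84]},"kog":[{"krq":23,"ydk":90},22,{"dh":53,"k":21,"ts":59,"wg":95}],"mnn":[{"h":3,"j":82,"wd":72},56,{"r":6}],"xds":31}
After op 10 (add /mnn/2/eyu 86): {"h":{"o":{"k":79,"r":60,"tu":97,"un":39},"qg":{"ok":81,"rc":66,"s":7},"w":[22,1,58,84]},"kog":[{"krq":23,"ydk":90},22,{"dh":53,"k":21,"ts":59,"wg":95}],"mnn":[{"h":3,"j":82,"wd":72},56,{"eyu":86,"r":6}],"xds":31}
After op 11 (replace /h/qg/rc 3): {"h":{"o":{"k":79,"r":60,"tu":97,"un":39},"qg":{"ok":81,"rc":3,"s":7},"w":[22,1,58,84]},"kog":[{"krq":23,"ydk":90},22,{"dh":53,"k":21,"ts":59,"wg":95}],"mnn":[{"h":3,"j":82,"wd":72},56,{"eyu":86,"r":6}],"xds":31}
Size at path /h/w: 4

Answer: 4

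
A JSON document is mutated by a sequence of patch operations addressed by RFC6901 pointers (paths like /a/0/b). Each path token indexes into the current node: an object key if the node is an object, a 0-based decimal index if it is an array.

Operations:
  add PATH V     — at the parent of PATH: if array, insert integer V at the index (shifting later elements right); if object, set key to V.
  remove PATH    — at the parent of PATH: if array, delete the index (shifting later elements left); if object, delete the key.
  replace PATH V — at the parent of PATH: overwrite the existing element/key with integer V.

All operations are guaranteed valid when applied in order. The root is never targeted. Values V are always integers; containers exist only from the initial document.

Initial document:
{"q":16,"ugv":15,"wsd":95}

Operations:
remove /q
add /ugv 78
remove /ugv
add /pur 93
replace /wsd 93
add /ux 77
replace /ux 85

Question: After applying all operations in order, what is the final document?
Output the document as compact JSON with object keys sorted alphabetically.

After op 1 (remove /q): {"ugv":15,"wsd":95}
After op 2 (add /ugv 78): {"ugv":78,"wsd":95}
After op 3 (remove /ugv): {"wsd":95}
After op 4 (add /pur 93): {"pur":93,"wsd":95}
After op 5 (replace /wsd 93): {"pur":93,"wsd":93}
After op 6 (add /ux 77): {"pur":93,"ux":77,"wsd":93}
After op 7 (replace /ux 85): {"pur":93,"ux":85,"wsd":93}

Answer: {"pur":93,"ux":85,"wsd":93}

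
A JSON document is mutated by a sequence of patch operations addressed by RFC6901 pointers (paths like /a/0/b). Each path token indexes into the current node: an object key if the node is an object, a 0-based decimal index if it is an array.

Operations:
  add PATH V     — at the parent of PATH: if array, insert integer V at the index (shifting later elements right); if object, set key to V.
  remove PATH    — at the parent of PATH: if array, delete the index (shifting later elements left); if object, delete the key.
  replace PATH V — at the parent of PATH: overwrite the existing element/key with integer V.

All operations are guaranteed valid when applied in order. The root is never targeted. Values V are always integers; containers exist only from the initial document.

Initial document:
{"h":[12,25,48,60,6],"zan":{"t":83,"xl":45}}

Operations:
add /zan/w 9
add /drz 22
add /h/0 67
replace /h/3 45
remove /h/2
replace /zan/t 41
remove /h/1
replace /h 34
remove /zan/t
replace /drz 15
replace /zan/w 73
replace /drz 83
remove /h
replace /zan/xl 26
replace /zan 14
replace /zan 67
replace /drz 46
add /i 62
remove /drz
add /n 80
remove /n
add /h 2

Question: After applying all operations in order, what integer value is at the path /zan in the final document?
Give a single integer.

Answer: 67

Derivation:
After op 1 (add /zan/w 9): {"h":[12,25,48,60,6],"zan":{"t":83,"w":9,"xl":45}}
After op 2 (add /drz 22): {"drz":22,"h":[12,25,48,60,6],"zan":{"t":83,"w":9,"xl":45}}
After op 3 (add /h/0 67): {"drz":22,"h":[67,12,25,48,60,6],"zan":{"t":83,"w":9,"xl":45}}
After op 4 (replace /h/3 45): {"drz":22,"h":[67,12,25,45,60,6],"zan":{"t":83,"w":9,"xl":45}}
After op 5 (remove /h/2): {"drz":22,"h":[67,12,45,60,6],"zan":{"t":83,"w":9,"xl":45}}
After op 6 (replace /zan/t 41): {"drz":22,"h":[67,12,45,60,6],"zan":{"t":41,"w":9,"xl":45}}
After op 7 (remove /h/1): {"drz":22,"h":[67,45,60,6],"zan":{"t":41,"w":9,"xl":45}}
After op 8 (replace /h 34): {"drz":22,"h":34,"zan":{"t":41,"w":9,"xl":45}}
After op 9 (remove /zan/t): {"drz":22,"h":34,"zan":{"w":9,"xl":45}}
After op 10 (replace /drz 15): {"drz":15,"h":34,"zan":{"w":9,"xl":45}}
After op 11 (replace /zan/w 73): {"drz":15,"h":34,"zan":{"w":73,"xl":45}}
After op 12 (replace /drz 83): {"drz":83,"h":34,"zan":{"w":73,"xl":45}}
After op 13 (remove /h): {"drz":83,"zan":{"w":73,"xl":45}}
After op 14 (replace /zan/xl 26): {"drz":83,"zan":{"w":73,"xl":26}}
After op 15 (replace /zan 14): {"drz":83,"zan":14}
After op 16 (replace /zan 67): {"drz":83,"zan":67}
After op 17 (replace /drz 46): {"drz":46,"zan":67}
After op 18 (add /i 62): {"drz":46,"i":62,"zan":67}
After op 19 (remove /drz): {"i":62,"zan":67}
After op 20 (add /n 80): {"i":62,"n":80,"zan":67}
After op 21 (remove /n): {"i":62,"zan":67}
After op 22 (add /h 2): {"h":2,"i":62,"zan":67}
Value at /zan: 67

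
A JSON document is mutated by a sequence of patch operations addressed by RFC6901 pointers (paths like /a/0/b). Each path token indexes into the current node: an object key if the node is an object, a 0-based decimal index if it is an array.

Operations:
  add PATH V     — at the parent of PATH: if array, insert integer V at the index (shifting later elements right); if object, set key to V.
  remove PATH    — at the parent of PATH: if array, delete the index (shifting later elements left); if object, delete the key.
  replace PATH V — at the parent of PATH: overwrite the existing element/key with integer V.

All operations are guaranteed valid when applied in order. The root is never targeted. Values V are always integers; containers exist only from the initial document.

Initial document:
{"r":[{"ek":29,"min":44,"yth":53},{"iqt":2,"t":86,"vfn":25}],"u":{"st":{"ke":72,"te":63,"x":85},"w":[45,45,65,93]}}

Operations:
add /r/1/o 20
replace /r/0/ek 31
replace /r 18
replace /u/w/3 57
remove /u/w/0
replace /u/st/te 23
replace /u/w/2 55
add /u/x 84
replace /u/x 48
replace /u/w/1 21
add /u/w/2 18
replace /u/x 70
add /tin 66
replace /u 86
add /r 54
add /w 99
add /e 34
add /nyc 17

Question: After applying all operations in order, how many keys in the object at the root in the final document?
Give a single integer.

After op 1 (add /r/1/o 20): {"r":[{"ek":29,"min":44,"yth":53},{"iqt":2,"o":20,"t":86,"vfn":25}],"u":{"st":{"ke":72,"te":63,"x":85},"w":[45,45,65,93]}}
After op 2 (replace /r/0/ek 31): {"r":[{"ek":31,"min":44,"yth":53},{"iqt":2,"o":20,"t":86,"vfn":25}],"u":{"st":{"ke":72,"te":63,"x":85},"w":[45,45,65,93]}}
After op 3 (replace /r 18): {"r":18,"u":{"st":{"ke":72,"te":63,"x":85},"w":[45,45,65,93]}}
After op 4 (replace /u/w/3 57): {"r":18,"u":{"st":{"ke":72,"te":63,"x":85},"w":[45,45,65,57]}}
After op 5 (remove /u/w/0): {"r":18,"u":{"st":{"ke":72,"te":63,"x":85},"w":[45,65,57]}}
After op 6 (replace /u/st/te 23): {"r":18,"u":{"st":{"ke":72,"te":23,"x":85},"w":[45,65,57]}}
After op 7 (replace /u/w/2 55): {"r":18,"u":{"st":{"ke":72,"te":23,"x":85},"w":[45,65,55]}}
After op 8 (add /u/x 84): {"r":18,"u":{"st":{"ke":72,"te":23,"x":85},"w":[45,65,55],"x":84}}
After op 9 (replace /u/x 48): {"r":18,"u":{"st":{"ke":72,"te":23,"x":85},"w":[45,65,55],"x":48}}
After op 10 (replace /u/w/1 21): {"r":18,"u":{"st":{"ke":72,"te":23,"x":85},"w":[45,21,55],"x":48}}
After op 11 (add /u/w/2 18): {"r":18,"u":{"st":{"ke":72,"te":23,"x":85},"w":[45,21,18,55],"x":48}}
After op 12 (replace /u/x 70): {"r":18,"u":{"st":{"ke":72,"te":23,"x":85},"w":[45,21,18,55],"x":70}}
After op 13 (add /tin 66): {"r":18,"tin":66,"u":{"st":{"ke":72,"te":23,"x":85},"w":[45,21,18,55],"x":70}}
After op 14 (replace /u 86): {"r":18,"tin":66,"u":86}
After op 15 (add /r 54): {"r":54,"tin":66,"u":86}
After op 16 (add /w 99): {"r":54,"tin":66,"u":86,"w":99}
After op 17 (add /e 34): {"e":34,"r":54,"tin":66,"u":86,"w":99}
After op 18 (add /nyc 17): {"e":34,"nyc":17,"r":54,"tin":66,"u":86,"w":99}
Size at the root: 6

Answer: 6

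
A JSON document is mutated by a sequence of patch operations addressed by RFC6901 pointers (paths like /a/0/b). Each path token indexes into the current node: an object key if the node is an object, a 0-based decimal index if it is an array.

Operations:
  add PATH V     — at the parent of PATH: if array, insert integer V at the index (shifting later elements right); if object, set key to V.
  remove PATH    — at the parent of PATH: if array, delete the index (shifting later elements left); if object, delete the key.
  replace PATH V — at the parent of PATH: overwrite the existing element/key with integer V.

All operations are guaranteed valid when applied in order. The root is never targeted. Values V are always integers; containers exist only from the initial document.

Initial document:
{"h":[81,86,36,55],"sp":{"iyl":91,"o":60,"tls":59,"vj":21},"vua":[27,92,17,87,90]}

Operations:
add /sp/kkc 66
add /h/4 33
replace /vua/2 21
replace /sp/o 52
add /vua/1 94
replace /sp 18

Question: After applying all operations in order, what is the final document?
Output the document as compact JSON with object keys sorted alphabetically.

After op 1 (add /sp/kkc 66): {"h":[81,86,36,55],"sp":{"iyl":91,"kkc":66,"o":60,"tls":59,"vj":21},"vua":[27,92,17,87,90]}
After op 2 (add /h/4 33): {"h":[81,86,36,55,33],"sp":{"iyl":91,"kkc":66,"o":60,"tls":59,"vj":21},"vua":[27,92,17,87,90]}
After op 3 (replace /vua/2 21): {"h":[81,86,36,55,33],"sp":{"iyl":91,"kkc":66,"o":60,"tls":59,"vj":21},"vua":[27,92,21,87,90]}
After op 4 (replace /sp/o 52): {"h":[81,86,36,55,33],"sp":{"iyl":91,"kkc":66,"o":52,"tls":59,"vj":21},"vua":[27,92,21,87,90]}
After op 5 (add /vua/1 94): {"h":[81,86,36,55,33],"sp":{"iyl":91,"kkc":66,"o":52,"tls":59,"vj":21},"vua":[27,94,92,21,87,90]}
After op 6 (replace /sp 18): {"h":[81,86,36,55,33],"sp":18,"vua":[27,94,92,21,87,90]}

Answer: {"h":[81,86,36,55,33],"sp":18,"vua":[27,94,92,21,87,90]}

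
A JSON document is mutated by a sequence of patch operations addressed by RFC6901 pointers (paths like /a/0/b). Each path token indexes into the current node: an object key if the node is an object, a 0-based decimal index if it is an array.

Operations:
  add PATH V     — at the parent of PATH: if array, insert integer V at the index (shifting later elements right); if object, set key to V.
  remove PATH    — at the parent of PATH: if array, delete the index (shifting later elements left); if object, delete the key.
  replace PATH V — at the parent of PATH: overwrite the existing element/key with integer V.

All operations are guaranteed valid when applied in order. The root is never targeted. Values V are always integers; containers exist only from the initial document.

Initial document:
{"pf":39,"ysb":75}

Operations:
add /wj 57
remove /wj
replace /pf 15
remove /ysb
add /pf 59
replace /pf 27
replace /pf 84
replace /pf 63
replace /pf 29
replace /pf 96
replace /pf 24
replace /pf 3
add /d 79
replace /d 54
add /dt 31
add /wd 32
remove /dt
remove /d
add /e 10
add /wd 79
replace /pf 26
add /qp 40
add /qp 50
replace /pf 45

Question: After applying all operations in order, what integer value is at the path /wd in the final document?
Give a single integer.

Answer: 79

Derivation:
After op 1 (add /wj 57): {"pf":39,"wj":57,"ysb":75}
After op 2 (remove /wj): {"pf":39,"ysb":75}
After op 3 (replace /pf 15): {"pf":15,"ysb":75}
After op 4 (remove /ysb): {"pf":15}
After op 5 (add /pf 59): {"pf":59}
After op 6 (replace /pf 27): {"pf":27}
After op 7 (replace /pf 84): {"pf":84}
After op 8 (replace /pf 63): {"pf":63}
After op 9 (replace /pf 29): {"pf":29}
After op 10 (replace /pf 96): {"pf":96}
After op 11 (replace /pf 24): {"pf":24}
After op 12 (replace /pf 3): {"pf":3}
After op 13 (add /d 79): {"d":79,"pf":3}
After op 14 (replace /d 54): {"d":54,"pf":3}
After op 15 (add /dt 31): {"d":54,"dt":31,"pf":3}
After op 16 (add /wd 32): {"d":54,"dt":31,"pf":3,"wd":32}
After op 17 (remove /dt): {"d":54,"pf":3,"wd":32}
After op 18 (remove /d): {"pf":3,"wd":32}
After op 19 (add /e 10): {"e":10,"pf":3,"wd":32}
After op 20 (add /wd 79): {"e":10,"pf":3,"wd":79}
After op 21 (replace /pf 26): {"e":10,"pf":26,"wd":79}
After op 22 (add /qp 40): {"e":10,"pf":26,"qp":40,"wd":79}
After op 23 (add /qp 50): {"e":10,"pf":26,"qp":50,"wd":79}
After op 24 (replace /pf 45): {"e":10,"pf":45,"qp":50,"wd":79}
Value at /wd: 79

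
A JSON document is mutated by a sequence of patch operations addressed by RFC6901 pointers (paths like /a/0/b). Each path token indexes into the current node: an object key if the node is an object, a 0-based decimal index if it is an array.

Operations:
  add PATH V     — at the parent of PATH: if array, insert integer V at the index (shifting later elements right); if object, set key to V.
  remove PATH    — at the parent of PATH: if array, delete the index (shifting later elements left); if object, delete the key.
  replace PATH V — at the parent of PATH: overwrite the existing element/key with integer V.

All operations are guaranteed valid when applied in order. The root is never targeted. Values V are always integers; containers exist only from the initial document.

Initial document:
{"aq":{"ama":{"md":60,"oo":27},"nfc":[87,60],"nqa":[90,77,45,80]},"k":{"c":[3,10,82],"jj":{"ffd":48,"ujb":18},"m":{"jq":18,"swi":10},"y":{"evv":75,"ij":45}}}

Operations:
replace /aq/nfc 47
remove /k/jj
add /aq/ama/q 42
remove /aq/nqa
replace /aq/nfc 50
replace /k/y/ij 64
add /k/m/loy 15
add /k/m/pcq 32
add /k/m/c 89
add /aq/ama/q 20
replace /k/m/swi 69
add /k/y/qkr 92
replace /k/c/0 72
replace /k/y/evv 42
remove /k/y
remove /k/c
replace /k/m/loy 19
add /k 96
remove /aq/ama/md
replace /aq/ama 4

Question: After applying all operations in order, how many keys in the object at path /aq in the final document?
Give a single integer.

Answer: 2

Derivation:
After op 1 (replace /aq/nfc 47): {"aq":{"ama":{"md":60,"oo":27},"nfc":47,"nqa":[90,77,45,80]},"k":{"c":[3,10,82],"jj":{"ffd":48,"ujb":18},"m":{"jq":18,"swi":10},"y":{"evv":75,"ij":45}}}
After op 2 (remove /k/jj): {"aq":{"ama":{"md":60,"oo":27},"nfc":47,"nqa":[90,77,45,80]},"k":{"c":[3,10,82],"m":{"jq":18,"swi":10},"y":{"evv":75,"ij":45}}}
After op 3 (add /aq/ama/q 42): {"aq":{"ama":{"md":60,"oo":27,"q":42},"nfc":47,"nqa":[90,77,45,80]},"k":{"c":[3,10,82],"m":{"jq":18,"swi":10},"y":{"evv":75,"ij":45}}}
After op 4 (remove /aq/nqa): {"aq":{"ama":{"md":60,"oo":27,"q":42},"nfc":47},"k":{"c":[3,10,82],"m":{"jq":18,"swi":10},"y":{"evv":75,"ij":45}}}
After op 5 (replace /aq/nfc 50): {"aq":{"ama":{"md":60,"oo":27,"q":42},"nfc":50},"k":{"c":[3,10,82],"m":{"jq":18,"swi":10},"y":{"evv":75,"ij":45}}}
After op 6 (replace /k/y/ij 64): {"aq":{"ama":{"md":60,"oo":27,"q":42},"nfc":50},"k":{"c":[3,10,82],"m":{"jq":18,"swi":10},"y":{"evv":75,"ij":64}}}
After op 7 (add /k/m/loy 15): {"aq":{"ama":{"md":60,"oo":27,"q":42},"nfc":50},"k":{"c":[3,10,82],"m":{"jq":18,"loy":15,"swi":10},"y":{"evv":75,"ij":64}}}
After op 8 (add /k/m/pcq 32): {"aq":{"ama":{"md":60,"oo":27,"q":42},"nfc":50},"k":{"c":[3,10,82],"m":{"jq":18,"loy":15,"pcq":32,"swi":10},"y":{"evv":75,"ij":64}}}
After op 9 (add /k/m/c 89): {"aq":{"ama":{"md":60,"oo":27,"q":42},"nfc":50},"k":{"c":[3,10,82],"m":{"c":89,"jq":18,"loy":15,"pcq":32,"swi":10},"y":{"evv":75,"ij":64}}}
After op 10 (add /aq/ama/q 20): {"aq":{"ama":{"md":60,"oo":27,"q":20},"nfc":50},"k":{"c":[3,10,82],"m":{"c":89,"jq":18,"loy":15,"pcq":32,"swi":10},"y":{"evv":75,"ij":64}}}
After op 11 (replace /k/m/swi 69): {"aq":{"ama":{"md":60,"oo":27,"q":20},"nfc":50},"k":{"c":[3,10,82],"m":{"c":89,"jq":18,"loy":15,"pcq":32,"swi":69},"y":{"evv":75,"ij":64}}}
After op 12 (add /k/y/qkr 92): {"aq":{"ama":{"md":60,"oo":27,"q":20},"nfc":50},"k":{"c":[3,10,82],"m":{"c":89,"jq":18,"loy":15,"pcq":32,"swi":69},"y":{"evv":75,"ij":64,"qkr":92}}}
After op 13 (replace /k/c/0 72): {"aq":{"ama":{"md":60,"oo":27,"q":20},"nfc":50},"k":{"c":[72,10,82],"m":{"c":89,"jq":18,"loy":15,"pcq":32,"swi":69},"y":{"evv":75,"ij":64,"qkr":92}}}
After op 14 (replace /k/y/evv 42): {"aq":{"ama":{"md":60,"oo":27,"q":20},"nfc":50},"k":{"c":[72,10,82],"m":{"c":89,"jq":18,"loy":15,"pcq":32,"swi":69},"y":{"evv":42,"ij":64,"qkr":92}}}
After op 15 (remove /k/y): {"aq":{"ama":{"md":60,"oo":27,"q":20},"nfc":50},"k":{"c":[72,10,82],"m":{"c":89,"jq":18,"loy":15,"pcq":32,"swi":69}}}
After op 16 (remove /k/c): {"aq":{"ama":{"md":60,"oo":27,"q":20},"nfc":50},"k":{"m":{"c":89,"jq":18,"loy":15,"pcq":32,"swi":69}}}
After op 17 (replace /k/m/loy 19): {"aq":{"ama":{"md":60,"oo":27,"q":20},"nfc":50},"k":{"m":{"c":89,"jq":18,"loy":19,"pcq":32,"swi":69}}}
After op 18 (add /k 96): {"aq":{"ama":{"md":60,"oo":27,"q":20},"nfc":50},"k":96}
After op 19 (remove /aq/ama/md): {"aq":{"ama":{"oo":27,"q":20},"nfc":50},"k":96}
After op 20 (replace /aq/ama 4): {"aq":{"ama":4,"nfc":50},"k":96}
Size at path /aq: 2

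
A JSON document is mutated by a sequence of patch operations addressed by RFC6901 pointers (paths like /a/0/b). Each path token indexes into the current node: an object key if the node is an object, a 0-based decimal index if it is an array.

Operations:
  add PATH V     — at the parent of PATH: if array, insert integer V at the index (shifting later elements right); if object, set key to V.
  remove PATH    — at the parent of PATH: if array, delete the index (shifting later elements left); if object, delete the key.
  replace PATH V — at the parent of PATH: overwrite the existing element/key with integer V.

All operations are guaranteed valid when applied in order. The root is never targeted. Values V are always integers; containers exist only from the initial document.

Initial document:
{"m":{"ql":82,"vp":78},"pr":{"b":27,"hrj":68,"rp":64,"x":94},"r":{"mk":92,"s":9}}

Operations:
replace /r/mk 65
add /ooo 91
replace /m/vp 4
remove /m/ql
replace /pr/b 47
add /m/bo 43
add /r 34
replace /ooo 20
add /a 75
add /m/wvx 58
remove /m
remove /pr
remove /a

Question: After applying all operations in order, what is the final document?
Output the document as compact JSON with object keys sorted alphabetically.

After op 1 (replace /r/mk 65): {"m":{"ql":82,"vp":78},"pr":{"b":27,"hrj":68,"rp":64,"x":94},"r":{"mk":65,"s":9}}
After op 2 (add /ooo 91): {"m":{"ql":82,"vp":78},"ooo":91,"pr":{"b":27,"hrj":68,"rp":64,"x":94},"r":{"mk":65,"s":9}}
After op 3 (replace /m/vp 4): {"m":{"ql":82,"vp":4},"ooo":91,"pr":{"b":27,"hrj":68,"rp":64,"x":94},"r":{"mk":65,"s":9}}
After op 4 (remove /m/ql): {"m":{"vp":4},"ooo":91,"pr":{"b":27,"hrj":68,"rp":64,"x":94},"r":{"mk":65,"s":9}}
After op 5 (replace /pr/b 47): {"m":{"vp":4},"ooo":91,"pr":{"b":47,"hrj":68,"rp":64,"x":94},"r":{"mk":65,"s":9}}
After op 6 (add /m/bo 43): {"m":{"bo":43,"vp":4},"ooo":91,"pr":{"b":47,"hrj":68,"rp":64,"x":94},"r":{"mk":65,"s":9}}
After op 7 (add /r 34): {"m":{"bo":43,"vp":4},"ooo":91,"pr":{"b":47,"hrj":68,"rp":64,"x":94},"r":34}
After op 8 (replace /ooo 20): {"m":{"bo":43,"vp":4},"ooo":20,"pr":{"b":47,"hrj":68,"rp":64,"x":94},"r":34}
After op 9 (add /a 75): {"a":75,"m":{"bo":43,"vp":4},"ooo":20,"pr":{"b":47,"hrj":68,"rp":64,"x":94},"r":34}
After op 10 (add /m/wvx 58): {"a":75,"m":{"bo":43,"vp":4,"wvx":58},"ooo":20,"pr":{"b":47,"hrj":68,"rp":64,"x":94},"r":34}
After op 11 (remove /m): {"a":75,"ooo":20,"pr":{"b":47,"hrj":68,"rp":64,"x":94},"r":34}
After op 12 (remove /pr): {"a":75,"ooo":20,"r":34}
After op 13 (remove /a): {"ooo":20,"r":34}

Answer: {"ooo":20,"r":34}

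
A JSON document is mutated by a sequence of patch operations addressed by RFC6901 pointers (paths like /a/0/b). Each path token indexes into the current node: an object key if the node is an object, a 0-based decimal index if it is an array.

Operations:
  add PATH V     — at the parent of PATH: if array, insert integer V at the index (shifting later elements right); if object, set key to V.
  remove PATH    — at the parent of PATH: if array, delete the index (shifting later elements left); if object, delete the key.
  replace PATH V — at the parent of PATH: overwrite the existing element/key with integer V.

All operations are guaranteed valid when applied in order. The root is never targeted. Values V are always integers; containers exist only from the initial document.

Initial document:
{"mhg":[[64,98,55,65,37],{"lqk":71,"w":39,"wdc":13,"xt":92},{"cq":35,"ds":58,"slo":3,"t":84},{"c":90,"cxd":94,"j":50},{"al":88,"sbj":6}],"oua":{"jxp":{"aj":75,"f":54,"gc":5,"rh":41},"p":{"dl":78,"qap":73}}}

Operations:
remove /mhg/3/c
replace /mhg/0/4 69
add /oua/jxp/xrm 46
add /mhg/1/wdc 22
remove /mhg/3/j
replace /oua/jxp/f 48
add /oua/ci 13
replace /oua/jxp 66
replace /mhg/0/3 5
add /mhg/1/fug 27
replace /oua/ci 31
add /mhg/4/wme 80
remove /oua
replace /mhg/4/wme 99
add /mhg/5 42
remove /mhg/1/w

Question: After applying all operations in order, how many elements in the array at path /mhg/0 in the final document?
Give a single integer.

After op 1 (remove /mhg/3/c): {"mhg":[[64,98,55,65,37],{"lqk":71,"w":39,"wdc":13,"xt":92},{"cq":35,"ds":58,"slo":3,"t":84},{"cxd":94,"j":50},{"al":88,"sbj":6}],"oua":{"jxp":{"aj":75,"f":54,"gc":5,"rh":41},"p":{"dl":78,"qap":73}}}
After op 2 (replace /mhg/0/4 69): {"mhg":[[64,98,55,65,69],{"lqk":71,"w":39,"wdc":13,"xt":92},{"cq":35,"ds":58,"slo":3,"t":84},{"cxd":94,"j":50},{"al":88,"sbj":6}],"oua":{"jxp":{"aj":75,"f":54,"gc":5,"rh":41},"p":{"dl":78,"qap":73}}}
After op 3 (add /oua/jxp/xrm 46): {"mhg":[[64,98,55,65,69],{"lqk":71,"w":39,"wdc":13,"xt":92},{"cq":35,"ds":58,"slo":3,"t":84},{"cxd":94,"j":50},{"al":88,"sbj":6}],"oua":{"jxp":{"aj":75,"f":54,"gc":5,"rh":41,"xrm":46},"p":{"dl":78,"qap":73}}}
After op 4 (add /mhg/1/wdc 22): {"mhg":[[64,98,55,65,69],{"lqk":71,"w":39,"wdc":22,"xt":92},{"cq":35,"ds":58,"slo":3,"t":84},{"cxd":94,"j":50},{"al":88,"sbj":6}],"oua":{"jxp":{"aj":75,"f":54,"gc":5,"rh":41,"xrm":46},"p":{"dl":78,"qap":73}}}
After op 5 (remove /mhg/3/j): {"mhg":[[64,98,55,65,69],{"lqk":71,"w":39,"wdc":22,"xt":92},{"cq":35,"ds":58,"slo":3,"t":84},{"cxd":94},{"al":88,"sbj":6}],"oua":{"jxp":{"aj":75,"f":54,"gc":5,"rh":41,"xrm":46},"p":{"dl":78,"qap":73}}}
After op 6 (replace /oua/jxp/f 48): {"mhg":[[64,98,55,65,69],{"lqk":71,"w":39,"wdc":22,"xt":92},{"cq":35,"ds":58,"slo":3,"t":84},{"cxd":94},{"al":88,"sbj":6}],"oua":{"jxp":{"aj":75,"f":48,"gc":5,"rh":41,"xrm":46},"p":{"dl":78,"qap":73}}}
After op 7 (add /oua/ci 13): {"mhg":[[64,98,55,65,69],{"lqk":71,"w":39,"wdc":22,"xt":92},{"cq":35,"ds":58,"slo":3,"t":84},{"cxd":94},{"al":88,"sbj":6}],"oua":{"ci":13,"jxp":{"aj":75,"f":48,"gc":5,"rh":41,"xrm":46},"p":{"dl":78,"qap":73}}}
After op 8 (replace /oua/jxp 66): {"mhg":[[64,98,55,65,69],{"lqk":71,"w":39,"wdc":22,"xt":92},{"cq":35,"ds":58,"slo":3,"t":84},{"cxd":94},{"al":88,"sbj":6}],"oua":{"ci":13,"jxp":66,"p":{"dl":78,"qap":73}}}
After op 9 (replace /mhg/0/3 5): {"mhg":[[64,98,55,5,69],{"lqk":71,"w":39,"wdc":22,"xt":92},{"cq":35,"ds":58,"slo":3,"t":84},{"cxd":94},{"al":88,"sbj":6}],"oua":{"ci":13,"jxp":66,"p":{"dl":78,"qap":73}}}
After op 10 (add /mhg/1/fug 27): {"mhg":[[64,98,55,5,69],{"fug":27,"lqk":71,"w":39,"wdc":22,"xt":92},{"cq":35,"ds":58,"slo":3,"t":84},{"cxd":94},{"al":88,"sbj":6}],"oua":{"ci":13,"jxp":66,"p":{"dl":78,"qap":73}}}
After op 11 (replace /oua/ci 31): {"mhg":[[64,98,55,5,69],{"fug":27,"lqk":71,"w":39,"wdc":22,"xt":92},{"cq":35,"ds":58,"slo":3,"t":84},{"cxd":94},{"al":88,"sbj":6}],"oua":{"ci":31,"jxp":66,"p":{"dl":78,"qap":73}}}
After op 12 (add /mhg/4/wme 80): {"mhg":[[64,98,55,5,69],{"fug":27,"lqk":71,"w":39,"wdc":22,"xt":92},{"cq":35,"ds":58,"slo":3,"t":84},{"cxd":94},{"al":88,"sbj":6,"wme":80}],"oua":{"ci":31,"jxp":66,"p":{"dl":78,"qap":73}}}
After op 13 (remove /oua): {"mhg":[[64,98,55,5,69],{"fug":27,"lqk":71,"w":39,"wdc":22,"xt":92},{"cq":35,"ds":58,"slo":3,"t":84},{"cxd":94},{"al":88,"sbj":6,"wme":80}]}
After op 14 (replace /mhg/4/wme 99): {"mhg":[[64,98,55,5,69],{"fug":27,"lqk":71,"w":39,"wdc":22,"xt":92},{"cq":35,"ds":58,"slo":3,"t":84},{"cxd":94},{"al":88,"sbj":6,"wme":99}]}
After op 15 (add /mhg/5 42): {"mhg":[[64,98,55,5,69],{"fug":27,"lqk":71,"w":39,"wdc":22,"xt":92},{"cq":35,"ds":58,"slo":3,"t":84},{"cxd":94},{"al":88,"sbj":6,"wme":99},42]}
After op 16 (remove /mhg/1/w): {"mhg":[[64,98,55,5,69],{"fug":27,"lqk":71,"wdc":22,"xt":92},{"cq":35,"ds":58,"slo":3,"t":84},{"cxd":94},{"al":88,"sbj":6,"wme":99},42]}
Size at path /mhg/0: 5

Answer: 5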